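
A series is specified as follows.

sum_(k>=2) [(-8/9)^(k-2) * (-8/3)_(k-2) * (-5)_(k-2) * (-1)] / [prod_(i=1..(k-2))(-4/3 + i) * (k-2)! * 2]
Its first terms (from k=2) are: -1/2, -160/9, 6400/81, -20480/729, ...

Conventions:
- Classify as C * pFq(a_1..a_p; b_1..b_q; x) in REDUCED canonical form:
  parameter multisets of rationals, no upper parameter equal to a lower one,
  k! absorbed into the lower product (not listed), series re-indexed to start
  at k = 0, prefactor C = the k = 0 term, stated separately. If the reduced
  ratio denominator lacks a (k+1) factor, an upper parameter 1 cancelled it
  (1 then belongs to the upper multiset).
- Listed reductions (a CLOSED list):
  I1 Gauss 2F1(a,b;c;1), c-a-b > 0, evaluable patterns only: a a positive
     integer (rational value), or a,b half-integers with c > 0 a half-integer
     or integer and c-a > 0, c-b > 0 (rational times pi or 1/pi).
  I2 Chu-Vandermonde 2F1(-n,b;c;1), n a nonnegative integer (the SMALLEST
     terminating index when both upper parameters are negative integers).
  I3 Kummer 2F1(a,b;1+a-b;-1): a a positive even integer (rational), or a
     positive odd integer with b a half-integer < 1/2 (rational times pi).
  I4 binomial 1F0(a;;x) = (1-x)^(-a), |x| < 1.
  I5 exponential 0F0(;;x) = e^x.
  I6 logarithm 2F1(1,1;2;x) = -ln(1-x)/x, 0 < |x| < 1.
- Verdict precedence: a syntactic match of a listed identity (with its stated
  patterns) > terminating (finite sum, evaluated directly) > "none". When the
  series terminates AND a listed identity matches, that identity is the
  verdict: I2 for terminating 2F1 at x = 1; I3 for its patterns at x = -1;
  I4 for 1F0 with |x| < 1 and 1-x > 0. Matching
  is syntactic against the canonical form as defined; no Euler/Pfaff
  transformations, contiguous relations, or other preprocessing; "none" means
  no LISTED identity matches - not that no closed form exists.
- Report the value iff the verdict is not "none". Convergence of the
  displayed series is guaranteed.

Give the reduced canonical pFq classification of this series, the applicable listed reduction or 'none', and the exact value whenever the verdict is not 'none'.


Key step: with t_0 = -1/2, the lower running product (prefactor -1/2) is a rising factorial.
Consecutive-term ratio: r(k) = (-8/9) * (k-5) (k-8/3) / [(k-1/3) (k+1)] ; factor over Q: parameters, x = (-8/9), and C = -1/2.

Canonical form: C = -1/2 times 2F1 with upper {-5, -8/3}, lower {-1/3}, x = -8/9. Verdict: terminating. (-5)_k vanishes past k = 5, leaving a 6-term sum, computed directly. Value: 40244989/1299078.


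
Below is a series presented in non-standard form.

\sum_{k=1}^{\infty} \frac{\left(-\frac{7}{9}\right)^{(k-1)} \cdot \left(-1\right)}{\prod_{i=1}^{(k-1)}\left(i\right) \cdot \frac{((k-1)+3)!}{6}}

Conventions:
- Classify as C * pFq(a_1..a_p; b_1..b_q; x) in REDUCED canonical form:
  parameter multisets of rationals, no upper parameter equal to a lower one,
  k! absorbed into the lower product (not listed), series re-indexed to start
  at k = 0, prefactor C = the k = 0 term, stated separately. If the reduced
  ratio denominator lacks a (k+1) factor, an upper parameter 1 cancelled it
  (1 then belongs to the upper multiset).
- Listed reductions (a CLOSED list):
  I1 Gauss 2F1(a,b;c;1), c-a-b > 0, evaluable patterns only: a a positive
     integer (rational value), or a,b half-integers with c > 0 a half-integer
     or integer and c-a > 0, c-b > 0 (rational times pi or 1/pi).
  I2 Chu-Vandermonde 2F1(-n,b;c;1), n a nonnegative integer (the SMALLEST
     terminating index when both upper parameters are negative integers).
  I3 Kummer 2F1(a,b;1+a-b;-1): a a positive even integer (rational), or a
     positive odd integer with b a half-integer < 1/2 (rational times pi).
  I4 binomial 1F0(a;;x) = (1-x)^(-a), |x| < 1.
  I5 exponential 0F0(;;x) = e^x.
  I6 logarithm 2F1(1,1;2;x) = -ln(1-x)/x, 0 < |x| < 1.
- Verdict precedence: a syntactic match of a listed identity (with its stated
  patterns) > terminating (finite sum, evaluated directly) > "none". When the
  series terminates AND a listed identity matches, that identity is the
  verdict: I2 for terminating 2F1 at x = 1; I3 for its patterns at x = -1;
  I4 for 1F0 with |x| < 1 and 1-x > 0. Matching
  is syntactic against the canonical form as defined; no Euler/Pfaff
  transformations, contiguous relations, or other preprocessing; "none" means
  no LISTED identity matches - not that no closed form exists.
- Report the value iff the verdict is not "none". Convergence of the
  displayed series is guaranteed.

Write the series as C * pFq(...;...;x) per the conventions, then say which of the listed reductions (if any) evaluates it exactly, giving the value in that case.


Reduced: x = -\frac{7}{9}, 0F1, upper = {-}, lower = {4}, C = -1. Verdict: none - at argument -\frac{7}{9} the multisets {-} ; {4} match no listed identity.

Key step: x = -\frac{7}{9} and the denominator's factorial ratio (prefactor -1) is a lower Pochhammer.
Adjacent-term ratio: r(k) = -\frac{7}{9} * 1 / [(k+4) (k+1)] - rational in k. x = -\frac{7}{9}; t_0 = -1; negate the roots.


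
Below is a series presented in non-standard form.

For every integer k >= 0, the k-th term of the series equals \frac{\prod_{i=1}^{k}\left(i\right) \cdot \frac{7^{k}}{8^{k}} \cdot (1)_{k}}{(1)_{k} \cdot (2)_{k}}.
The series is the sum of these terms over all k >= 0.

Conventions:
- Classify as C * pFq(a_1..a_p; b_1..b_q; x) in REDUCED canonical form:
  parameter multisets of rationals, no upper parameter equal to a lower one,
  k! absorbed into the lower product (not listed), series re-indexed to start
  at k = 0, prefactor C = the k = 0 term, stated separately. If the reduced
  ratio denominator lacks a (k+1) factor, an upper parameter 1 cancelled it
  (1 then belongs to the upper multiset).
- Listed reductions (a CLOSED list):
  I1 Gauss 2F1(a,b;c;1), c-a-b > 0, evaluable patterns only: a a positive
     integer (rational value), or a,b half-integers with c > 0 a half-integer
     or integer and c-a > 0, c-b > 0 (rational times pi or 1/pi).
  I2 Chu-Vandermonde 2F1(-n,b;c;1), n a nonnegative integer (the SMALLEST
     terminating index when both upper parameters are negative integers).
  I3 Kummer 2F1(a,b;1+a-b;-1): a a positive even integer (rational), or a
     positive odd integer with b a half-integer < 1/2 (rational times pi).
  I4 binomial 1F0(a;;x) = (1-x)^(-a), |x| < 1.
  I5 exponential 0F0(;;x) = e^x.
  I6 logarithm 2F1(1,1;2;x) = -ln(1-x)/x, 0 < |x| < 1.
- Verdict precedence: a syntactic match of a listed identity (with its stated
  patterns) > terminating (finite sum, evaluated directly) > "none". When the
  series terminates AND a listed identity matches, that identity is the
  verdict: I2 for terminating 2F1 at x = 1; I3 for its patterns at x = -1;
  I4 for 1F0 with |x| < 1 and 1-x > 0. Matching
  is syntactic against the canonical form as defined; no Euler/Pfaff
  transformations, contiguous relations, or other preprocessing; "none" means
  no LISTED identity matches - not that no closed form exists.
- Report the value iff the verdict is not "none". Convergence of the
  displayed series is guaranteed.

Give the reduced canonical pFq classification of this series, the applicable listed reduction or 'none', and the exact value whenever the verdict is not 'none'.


This is 1 * 2F1(1, 1; 2; \frac{7}{8}) in reduced canonical form. Verdict: the logarithmic series (I6) matches (the logarithm: parameters (1,1;2), x = \frac{7}{8}). Its exact value is \left(-\frac{8}{7}\right) \cdot \ln\left(\frac{1}{8}\right).

Key step: from the first term 1: the two geometric factors (prefactor 1) combine into one argument.
Term ratio: r(k) = \frac{7}{8} * (k+1) (k+1) / [(k+2) (k+1)] - rational in k, leading ratio \frac{7}{8}; with t_0 = 1, classification follows.


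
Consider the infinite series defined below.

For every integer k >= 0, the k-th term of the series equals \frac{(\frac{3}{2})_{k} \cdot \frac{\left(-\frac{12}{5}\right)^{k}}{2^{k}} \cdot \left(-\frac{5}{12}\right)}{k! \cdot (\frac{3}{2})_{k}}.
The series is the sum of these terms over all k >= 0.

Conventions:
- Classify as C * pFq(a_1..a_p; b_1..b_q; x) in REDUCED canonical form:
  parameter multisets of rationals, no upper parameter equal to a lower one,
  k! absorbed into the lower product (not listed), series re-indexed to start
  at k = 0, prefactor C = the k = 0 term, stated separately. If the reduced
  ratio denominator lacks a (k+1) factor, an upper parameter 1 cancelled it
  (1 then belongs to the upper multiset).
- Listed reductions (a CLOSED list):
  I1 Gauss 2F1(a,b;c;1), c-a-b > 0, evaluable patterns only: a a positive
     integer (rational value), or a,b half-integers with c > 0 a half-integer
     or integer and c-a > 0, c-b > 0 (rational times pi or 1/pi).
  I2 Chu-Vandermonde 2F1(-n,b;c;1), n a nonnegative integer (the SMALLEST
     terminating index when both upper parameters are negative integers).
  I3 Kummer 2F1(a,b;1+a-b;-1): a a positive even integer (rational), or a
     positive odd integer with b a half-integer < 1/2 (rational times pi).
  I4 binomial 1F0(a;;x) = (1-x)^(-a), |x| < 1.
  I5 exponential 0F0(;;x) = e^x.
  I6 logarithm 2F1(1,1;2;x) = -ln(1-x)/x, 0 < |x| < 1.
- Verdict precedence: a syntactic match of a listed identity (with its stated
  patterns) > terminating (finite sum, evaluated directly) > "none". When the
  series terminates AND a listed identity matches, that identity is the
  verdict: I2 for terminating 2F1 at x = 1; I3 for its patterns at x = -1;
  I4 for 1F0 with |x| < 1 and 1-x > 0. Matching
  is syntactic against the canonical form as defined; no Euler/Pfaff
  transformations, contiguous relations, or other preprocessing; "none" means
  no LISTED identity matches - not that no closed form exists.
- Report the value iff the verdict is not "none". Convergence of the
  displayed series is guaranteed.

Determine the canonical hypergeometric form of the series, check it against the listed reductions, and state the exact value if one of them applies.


At argument -\frac{6}{5}: a 0F0 with upper {-}, lower {-}, scaled by C = -\frac{5}{12}. Verdict: exponential (I5) matches (the 0F0 exponential series at x = -\frac{6}{5}). Value: \left(-\frac{5}{12}\right) \cdot e^{-\frac{6}{5}}.

The tell: x = -\frac{6}{5} and the parameter 3/2 appears in both the upper and lower lists and cancels.
Step ratio: r(k) = -\frac{6}{5} * 1 / [(k+1)] - rational in k. x = -\frac{6}{5}; t_0 = -\frac{5}{12}; negate the roots.


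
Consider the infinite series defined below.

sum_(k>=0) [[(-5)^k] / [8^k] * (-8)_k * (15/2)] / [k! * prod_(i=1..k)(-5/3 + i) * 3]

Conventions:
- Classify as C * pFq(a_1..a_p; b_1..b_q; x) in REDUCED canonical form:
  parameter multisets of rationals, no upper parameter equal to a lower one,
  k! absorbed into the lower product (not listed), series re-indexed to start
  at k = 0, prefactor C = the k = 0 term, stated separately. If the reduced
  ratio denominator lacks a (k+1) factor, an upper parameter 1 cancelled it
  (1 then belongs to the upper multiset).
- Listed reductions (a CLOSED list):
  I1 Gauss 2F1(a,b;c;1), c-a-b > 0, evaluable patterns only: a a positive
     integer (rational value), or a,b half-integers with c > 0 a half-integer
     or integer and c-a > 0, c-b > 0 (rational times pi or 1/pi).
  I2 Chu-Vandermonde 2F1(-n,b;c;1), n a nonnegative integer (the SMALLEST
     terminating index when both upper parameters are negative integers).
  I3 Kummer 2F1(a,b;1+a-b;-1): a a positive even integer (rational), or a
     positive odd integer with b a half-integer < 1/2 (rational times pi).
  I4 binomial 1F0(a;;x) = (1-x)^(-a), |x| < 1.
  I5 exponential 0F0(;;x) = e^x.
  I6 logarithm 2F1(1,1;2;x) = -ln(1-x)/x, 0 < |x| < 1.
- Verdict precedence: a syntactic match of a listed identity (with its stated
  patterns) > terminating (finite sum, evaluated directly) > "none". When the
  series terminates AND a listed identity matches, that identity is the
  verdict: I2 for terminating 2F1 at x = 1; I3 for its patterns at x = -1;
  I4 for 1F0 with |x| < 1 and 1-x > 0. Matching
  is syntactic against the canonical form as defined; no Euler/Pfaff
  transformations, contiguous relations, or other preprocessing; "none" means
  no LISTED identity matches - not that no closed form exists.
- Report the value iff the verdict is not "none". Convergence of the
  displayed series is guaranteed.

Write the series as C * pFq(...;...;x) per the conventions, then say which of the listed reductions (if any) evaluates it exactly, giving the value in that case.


Classification (C = 5/2): 1F1 with upper {-8}, lower {-2/3}, argument x = -5/8. Verdict: terminating. With -8 upstairs the series is a 9-term polynomial sum; evaluated term by term. Its exact value is -4448212711783105/14851996909568.

The tell: t_0 being 5/2, the lower running product (C = 5/2) is a rising factorial.
Ratio: r(k) = (-5/8) * (k-8) / [(k-2/3) (k+1)] - rational in k, leading ratio (-5/8); with t_0 = 5/2, classification follows.


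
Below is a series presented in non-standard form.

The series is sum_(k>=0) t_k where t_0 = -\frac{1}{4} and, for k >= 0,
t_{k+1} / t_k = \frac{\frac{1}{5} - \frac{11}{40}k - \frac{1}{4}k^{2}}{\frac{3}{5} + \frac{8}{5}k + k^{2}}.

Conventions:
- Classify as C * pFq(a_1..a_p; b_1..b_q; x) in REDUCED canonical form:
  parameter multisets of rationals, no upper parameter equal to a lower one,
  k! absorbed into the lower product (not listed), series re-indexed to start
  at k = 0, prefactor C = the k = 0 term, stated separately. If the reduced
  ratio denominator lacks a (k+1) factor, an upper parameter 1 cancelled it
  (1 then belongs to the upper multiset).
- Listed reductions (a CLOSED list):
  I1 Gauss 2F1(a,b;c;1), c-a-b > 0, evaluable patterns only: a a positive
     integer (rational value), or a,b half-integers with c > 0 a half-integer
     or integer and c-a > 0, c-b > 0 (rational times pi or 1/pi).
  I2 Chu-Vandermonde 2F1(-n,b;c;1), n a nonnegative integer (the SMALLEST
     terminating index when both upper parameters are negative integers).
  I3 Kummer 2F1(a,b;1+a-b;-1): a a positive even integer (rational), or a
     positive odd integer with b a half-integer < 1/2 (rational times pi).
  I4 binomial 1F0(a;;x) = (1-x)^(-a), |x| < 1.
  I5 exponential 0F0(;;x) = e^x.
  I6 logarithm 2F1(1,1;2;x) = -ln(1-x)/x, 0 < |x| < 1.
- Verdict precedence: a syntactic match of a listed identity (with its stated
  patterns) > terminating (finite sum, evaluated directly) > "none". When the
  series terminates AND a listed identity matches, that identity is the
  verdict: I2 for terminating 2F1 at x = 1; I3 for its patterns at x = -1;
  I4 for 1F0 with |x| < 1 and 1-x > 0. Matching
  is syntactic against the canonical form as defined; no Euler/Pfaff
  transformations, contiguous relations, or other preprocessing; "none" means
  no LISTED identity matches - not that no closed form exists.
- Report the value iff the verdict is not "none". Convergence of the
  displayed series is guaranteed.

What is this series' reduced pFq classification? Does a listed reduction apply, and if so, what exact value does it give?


The series (x = -\frac{1}{4}) is 2F1: upper {-\frac{1}{2}, \frac{8}{5}}, lower {\frac{3}{5}}, prefactor -\frac{1}{4}. Verdict: none (x = -\frac{1}{4}): each listed identity misses the multisets {-\frac{1}{2}, \frac{8}{5}} ; {\frac{3}{5}}.

Key step: with t_0 = -\frac{1}{4}, roots of the ratio polynomials (C = -1/4) are the negated parameters.
Ratio: r(k) = -\frac{1}{4} * (k-\frac{1}{2}) (k+\frac{8}{5}) / [(k+\frac{3}{5}) (k+1)] - rational in k, leading ratio -\frac{1}{4}; with t_0 = -\frac{1}{4}, classification follows.


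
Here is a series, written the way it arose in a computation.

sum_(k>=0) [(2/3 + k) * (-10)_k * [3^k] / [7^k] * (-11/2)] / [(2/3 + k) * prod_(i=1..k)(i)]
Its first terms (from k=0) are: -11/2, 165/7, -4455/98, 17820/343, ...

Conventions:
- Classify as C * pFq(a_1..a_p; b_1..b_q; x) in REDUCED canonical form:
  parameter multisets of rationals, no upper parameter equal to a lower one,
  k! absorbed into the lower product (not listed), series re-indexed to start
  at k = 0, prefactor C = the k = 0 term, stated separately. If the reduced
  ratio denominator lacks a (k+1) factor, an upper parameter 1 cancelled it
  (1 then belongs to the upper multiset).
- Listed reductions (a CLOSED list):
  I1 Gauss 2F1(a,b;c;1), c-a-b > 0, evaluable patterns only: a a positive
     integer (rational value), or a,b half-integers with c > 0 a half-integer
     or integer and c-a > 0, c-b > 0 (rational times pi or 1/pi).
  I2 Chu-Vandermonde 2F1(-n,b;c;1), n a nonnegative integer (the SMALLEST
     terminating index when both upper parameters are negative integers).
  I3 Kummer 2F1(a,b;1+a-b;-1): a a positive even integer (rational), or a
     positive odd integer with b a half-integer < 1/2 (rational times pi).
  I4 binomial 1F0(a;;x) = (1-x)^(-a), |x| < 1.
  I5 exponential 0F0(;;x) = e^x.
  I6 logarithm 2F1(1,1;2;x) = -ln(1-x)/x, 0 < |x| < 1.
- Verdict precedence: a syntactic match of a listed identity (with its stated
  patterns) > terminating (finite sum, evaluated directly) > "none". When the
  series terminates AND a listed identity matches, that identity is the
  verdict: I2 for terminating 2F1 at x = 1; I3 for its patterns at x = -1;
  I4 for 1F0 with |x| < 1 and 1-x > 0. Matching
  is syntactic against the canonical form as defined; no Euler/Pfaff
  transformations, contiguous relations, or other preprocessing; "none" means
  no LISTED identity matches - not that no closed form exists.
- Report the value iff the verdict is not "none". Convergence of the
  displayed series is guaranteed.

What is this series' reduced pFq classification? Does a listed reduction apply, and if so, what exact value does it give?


Classification (C = -11/2): 1F0 with upper {-10}, lower {-}, argument x = 3/7. Verdict: the binomial series (I4) matches (the 1F0 binomial series: exponent 10, x = 3/7). Exact value: -5767168/282475249.

First insight: x = (3/7) and the factor k + 2/3 cancels (top and bottom), leaving prefactor -11/2.
Consecutive-term ratio: r(k) = (3/7) * (k-10) / [(k+1)] - rational; roots negated = parameters, x = (3/7), C = -11/2.


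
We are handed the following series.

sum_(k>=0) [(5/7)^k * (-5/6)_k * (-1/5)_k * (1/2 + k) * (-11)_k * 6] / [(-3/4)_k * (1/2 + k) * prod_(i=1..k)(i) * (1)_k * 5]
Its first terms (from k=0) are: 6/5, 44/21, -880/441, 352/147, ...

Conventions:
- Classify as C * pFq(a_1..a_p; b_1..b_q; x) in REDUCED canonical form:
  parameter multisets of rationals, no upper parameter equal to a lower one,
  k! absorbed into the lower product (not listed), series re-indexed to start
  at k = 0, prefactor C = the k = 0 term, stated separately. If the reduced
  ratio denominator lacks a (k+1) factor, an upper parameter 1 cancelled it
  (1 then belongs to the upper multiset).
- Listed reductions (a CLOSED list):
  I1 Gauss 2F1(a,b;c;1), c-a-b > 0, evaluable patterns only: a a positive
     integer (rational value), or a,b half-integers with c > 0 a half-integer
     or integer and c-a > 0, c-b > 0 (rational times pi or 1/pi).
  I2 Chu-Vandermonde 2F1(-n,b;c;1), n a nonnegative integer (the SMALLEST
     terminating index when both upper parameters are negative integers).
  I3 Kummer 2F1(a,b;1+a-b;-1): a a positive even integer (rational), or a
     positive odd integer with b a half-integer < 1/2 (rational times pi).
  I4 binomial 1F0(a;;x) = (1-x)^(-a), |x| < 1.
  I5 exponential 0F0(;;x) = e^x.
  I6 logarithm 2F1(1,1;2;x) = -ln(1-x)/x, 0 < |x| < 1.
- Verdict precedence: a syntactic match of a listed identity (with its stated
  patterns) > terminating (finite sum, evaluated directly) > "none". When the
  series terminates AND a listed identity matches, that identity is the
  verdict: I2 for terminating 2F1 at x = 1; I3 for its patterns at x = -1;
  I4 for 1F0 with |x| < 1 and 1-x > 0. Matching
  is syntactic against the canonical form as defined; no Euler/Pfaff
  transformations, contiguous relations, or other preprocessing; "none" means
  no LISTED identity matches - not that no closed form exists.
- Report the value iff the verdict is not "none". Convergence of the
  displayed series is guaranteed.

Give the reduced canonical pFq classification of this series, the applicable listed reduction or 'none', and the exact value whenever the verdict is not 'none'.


x = 5/7 here; the reduced form reads 3F2, upper {-11, -5/6, -1/5}, lower {-3/4, 1}, C = 6/5. Verdict: terminating - the sum ends at index 11 because -11 is a negative integer; exact evaluation follows. Exact value: 3001807465515718154/1230439077159791625.

The tell: x = (5/7) and the product of the first k integers (C = 6/5) is k!.
Ratio: r(k) = (5/7) * (k-11) (k-5/6) (k-1/5) / [(k-3/4) (k+1) (k+1)] - rational; roots negated = parameters, x = (5/7), C = 6/5.


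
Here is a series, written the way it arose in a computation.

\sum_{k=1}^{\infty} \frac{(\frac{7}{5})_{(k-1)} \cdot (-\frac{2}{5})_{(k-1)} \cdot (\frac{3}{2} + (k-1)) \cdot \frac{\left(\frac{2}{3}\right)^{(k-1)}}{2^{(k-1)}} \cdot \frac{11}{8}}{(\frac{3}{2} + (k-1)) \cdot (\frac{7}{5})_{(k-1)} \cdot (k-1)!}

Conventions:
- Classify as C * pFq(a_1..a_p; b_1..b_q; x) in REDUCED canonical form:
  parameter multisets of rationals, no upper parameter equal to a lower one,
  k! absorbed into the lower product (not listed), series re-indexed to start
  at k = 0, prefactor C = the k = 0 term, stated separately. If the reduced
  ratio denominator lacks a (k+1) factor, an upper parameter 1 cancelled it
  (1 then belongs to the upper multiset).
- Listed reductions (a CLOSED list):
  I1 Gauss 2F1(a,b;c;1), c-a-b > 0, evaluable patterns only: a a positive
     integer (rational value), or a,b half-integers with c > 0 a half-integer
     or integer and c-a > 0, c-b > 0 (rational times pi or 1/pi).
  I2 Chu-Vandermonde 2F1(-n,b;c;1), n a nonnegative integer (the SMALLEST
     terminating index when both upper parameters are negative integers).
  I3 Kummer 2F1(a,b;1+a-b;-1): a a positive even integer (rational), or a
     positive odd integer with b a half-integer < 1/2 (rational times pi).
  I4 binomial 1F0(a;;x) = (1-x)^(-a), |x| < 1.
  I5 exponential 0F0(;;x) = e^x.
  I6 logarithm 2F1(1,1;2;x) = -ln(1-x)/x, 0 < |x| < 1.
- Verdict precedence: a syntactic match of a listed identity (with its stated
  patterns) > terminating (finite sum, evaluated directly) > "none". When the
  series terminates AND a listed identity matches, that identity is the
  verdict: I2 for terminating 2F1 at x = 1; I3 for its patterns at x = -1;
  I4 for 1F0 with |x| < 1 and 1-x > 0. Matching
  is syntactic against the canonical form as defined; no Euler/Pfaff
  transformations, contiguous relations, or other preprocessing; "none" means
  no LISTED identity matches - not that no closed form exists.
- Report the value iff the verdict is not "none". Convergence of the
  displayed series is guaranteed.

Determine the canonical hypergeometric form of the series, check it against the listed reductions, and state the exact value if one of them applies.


Reduced: x = \frac{1}{3}, 1F0, upper = {-\frac{2}{5}}, lower = {-}, C = \frac{11}{8}. Verdict at x = \frac{1}{3}: binomial (I4) matches (the 1F0 binomial series: exponent 2/5, x = \frac{1}{3}). Value: \frac{11}{8} \cdot \left(\frac{2}{3}\right)^{\frac{2}{5}}.

Key step: x = \frac{1}{3} and the two k-th powers (prefactor 11/8) combine into one argument.
Consecutive-term ratio: r(k) = \frac{1}{3} * (k-\frac{2}{5}) / [(k+1)] - rational in k. x = \frac{1}{3}; t_0 = \frac{11}{8}; negate the roots.


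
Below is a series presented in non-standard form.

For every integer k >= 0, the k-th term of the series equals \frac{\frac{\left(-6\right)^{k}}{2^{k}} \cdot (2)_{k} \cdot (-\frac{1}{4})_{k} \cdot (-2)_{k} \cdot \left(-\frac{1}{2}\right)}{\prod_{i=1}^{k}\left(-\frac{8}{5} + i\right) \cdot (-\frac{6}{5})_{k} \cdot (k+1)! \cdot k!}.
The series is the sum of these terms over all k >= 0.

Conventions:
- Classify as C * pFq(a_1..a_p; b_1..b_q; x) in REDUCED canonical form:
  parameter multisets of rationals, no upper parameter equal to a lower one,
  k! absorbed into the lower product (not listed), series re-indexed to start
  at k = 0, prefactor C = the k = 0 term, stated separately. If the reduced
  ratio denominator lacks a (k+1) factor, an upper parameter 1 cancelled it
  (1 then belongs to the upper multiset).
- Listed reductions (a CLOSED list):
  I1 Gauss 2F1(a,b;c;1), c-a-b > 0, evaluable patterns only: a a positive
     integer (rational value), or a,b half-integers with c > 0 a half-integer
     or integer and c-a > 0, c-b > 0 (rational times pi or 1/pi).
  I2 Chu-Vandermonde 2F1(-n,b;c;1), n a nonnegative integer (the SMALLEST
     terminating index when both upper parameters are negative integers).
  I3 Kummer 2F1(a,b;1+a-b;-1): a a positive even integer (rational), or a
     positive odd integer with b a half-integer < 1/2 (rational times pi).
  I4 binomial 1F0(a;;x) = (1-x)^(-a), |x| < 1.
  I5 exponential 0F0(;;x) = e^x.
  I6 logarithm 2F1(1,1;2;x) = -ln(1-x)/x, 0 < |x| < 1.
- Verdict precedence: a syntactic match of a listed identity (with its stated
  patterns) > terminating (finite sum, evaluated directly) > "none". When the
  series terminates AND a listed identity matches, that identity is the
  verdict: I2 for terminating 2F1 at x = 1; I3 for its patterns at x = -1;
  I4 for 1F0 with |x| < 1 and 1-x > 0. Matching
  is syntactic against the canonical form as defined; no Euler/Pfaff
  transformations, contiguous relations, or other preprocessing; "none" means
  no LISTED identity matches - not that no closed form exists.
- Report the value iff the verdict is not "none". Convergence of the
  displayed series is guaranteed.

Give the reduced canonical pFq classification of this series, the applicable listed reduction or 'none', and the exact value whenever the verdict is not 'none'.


Prefactor -\frac{1}{2}, argument -3: 2F2 with upper {-2, -\frac{1}{4}} over lower {-\frac{6}{5}, -\frac{3}{5}}. Verdict: terminating at k = 2: the factor (-2)_k kills every later term; summing the 3 survivors is exact. Hence: -\frac{5417}{384}.

Key step: x = -3 and the lower running product (prefactor -1/2) is a rising factorial.
Consecutive-term ratio: r(k) = -3 * (k-2) (k-\frac{1}{4}) / [(k-\frac{6}{5}) (k-\frac{3}{5}) (k+1)] - rational in k. x = -3; t_0 = -\frac{1}{2}; negate the roots.


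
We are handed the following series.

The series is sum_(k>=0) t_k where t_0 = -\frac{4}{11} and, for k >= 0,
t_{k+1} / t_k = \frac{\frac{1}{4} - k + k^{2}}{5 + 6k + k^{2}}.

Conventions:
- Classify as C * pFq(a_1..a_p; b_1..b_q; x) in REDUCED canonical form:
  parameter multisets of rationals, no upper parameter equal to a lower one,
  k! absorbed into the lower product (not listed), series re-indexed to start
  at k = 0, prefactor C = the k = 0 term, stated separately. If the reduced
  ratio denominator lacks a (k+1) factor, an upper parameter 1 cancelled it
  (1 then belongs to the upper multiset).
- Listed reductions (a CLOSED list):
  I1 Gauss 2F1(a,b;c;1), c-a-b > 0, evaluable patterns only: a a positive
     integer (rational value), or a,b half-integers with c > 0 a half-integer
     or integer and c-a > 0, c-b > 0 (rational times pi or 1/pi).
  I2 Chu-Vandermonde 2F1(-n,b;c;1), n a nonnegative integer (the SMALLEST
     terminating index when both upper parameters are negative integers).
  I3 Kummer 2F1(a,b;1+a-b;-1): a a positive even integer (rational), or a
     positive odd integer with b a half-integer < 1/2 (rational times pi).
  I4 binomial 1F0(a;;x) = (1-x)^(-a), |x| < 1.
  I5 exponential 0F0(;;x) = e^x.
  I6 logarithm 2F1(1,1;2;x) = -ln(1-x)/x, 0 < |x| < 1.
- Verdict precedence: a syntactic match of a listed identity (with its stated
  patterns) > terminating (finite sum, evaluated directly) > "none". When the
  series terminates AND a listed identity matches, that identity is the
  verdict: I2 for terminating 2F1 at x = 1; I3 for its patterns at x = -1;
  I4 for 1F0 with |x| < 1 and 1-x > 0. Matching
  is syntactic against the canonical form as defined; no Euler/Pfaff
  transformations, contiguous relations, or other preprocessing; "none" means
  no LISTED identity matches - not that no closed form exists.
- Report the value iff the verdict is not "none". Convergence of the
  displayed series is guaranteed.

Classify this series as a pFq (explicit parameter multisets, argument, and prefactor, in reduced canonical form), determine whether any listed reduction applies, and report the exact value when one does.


Canonical form: C = -\frac{4}{11} times 2F1 with upper {-\frac{1}{2}, -\frac{1}{2}}, lower {5}, x = 1. Verdict: Gauss (I1, half-integer pattern) applies (x = 1; upper {-\frac{1}{2}, -\frac{1}{2}} half-integers, c = 5 in the evaluable pattern). Hence: \left(-\frac{262144}{218295}\right) / \pi.

Key step: x = 1 and the expanded ratio factors over Q; C = -4/11, roots give parameters.
Step ratio: r(k) = 1 * (k-\frac{1}{2}) (k-\frac{1}{2}) / [(k+5) (k+1)] - poly over poly, x = 1 from leading terms; C = -\frac{4}{11} at k = 0.


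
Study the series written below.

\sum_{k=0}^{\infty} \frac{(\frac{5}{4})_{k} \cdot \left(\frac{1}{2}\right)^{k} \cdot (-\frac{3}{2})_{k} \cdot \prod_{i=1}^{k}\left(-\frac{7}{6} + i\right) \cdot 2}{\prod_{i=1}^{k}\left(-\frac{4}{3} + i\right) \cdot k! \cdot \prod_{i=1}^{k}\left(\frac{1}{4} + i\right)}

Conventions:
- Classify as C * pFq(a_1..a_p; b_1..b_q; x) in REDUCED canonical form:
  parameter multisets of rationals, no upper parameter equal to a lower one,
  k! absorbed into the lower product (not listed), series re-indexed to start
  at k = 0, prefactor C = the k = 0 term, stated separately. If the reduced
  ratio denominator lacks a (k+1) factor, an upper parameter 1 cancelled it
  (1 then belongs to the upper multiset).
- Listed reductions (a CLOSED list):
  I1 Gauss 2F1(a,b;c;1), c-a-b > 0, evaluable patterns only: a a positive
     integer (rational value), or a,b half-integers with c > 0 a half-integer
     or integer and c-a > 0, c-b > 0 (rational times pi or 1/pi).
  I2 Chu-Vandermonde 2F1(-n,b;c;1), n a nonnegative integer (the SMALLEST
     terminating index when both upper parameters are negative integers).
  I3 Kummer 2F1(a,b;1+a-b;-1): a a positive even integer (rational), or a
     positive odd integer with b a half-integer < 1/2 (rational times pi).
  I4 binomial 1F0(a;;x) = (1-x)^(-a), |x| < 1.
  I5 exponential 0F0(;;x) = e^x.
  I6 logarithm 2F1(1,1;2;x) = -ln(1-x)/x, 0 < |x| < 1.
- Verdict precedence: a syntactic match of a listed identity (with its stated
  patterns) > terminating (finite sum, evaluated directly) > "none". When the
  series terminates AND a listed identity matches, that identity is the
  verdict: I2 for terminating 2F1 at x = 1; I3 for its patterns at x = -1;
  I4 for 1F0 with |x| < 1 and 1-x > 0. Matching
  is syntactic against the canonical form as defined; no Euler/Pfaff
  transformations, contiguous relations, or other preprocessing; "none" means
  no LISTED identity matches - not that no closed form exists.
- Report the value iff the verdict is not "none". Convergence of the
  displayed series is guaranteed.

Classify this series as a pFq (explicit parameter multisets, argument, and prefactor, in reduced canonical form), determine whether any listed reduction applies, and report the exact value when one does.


With C = 2: the canonical form is 2F1(-\frac{3}{2}, -\frac{1}{6}; -\frac{1}{3}; \frac{1}{2}). Verdict: none - at argument \frac{1}{2} the multisets {-\frac{3}{2}, -\frac{1}{6}} ; {-\frac{1}{3}} match no listed identity.

Key step: x = \frac{1}{2} and the running product (prefactor 2) telescopes to a rising factorial.
Adjacent-term ratio: r(k) = \frac{1}{2} * (k-\frac{3}{2}) (k-\frac{1}{6}) / [(k-\frac{1}{3}) (k+1)] - rational; roots negated = parameters, x = \frac{1}{2}, C = 2.


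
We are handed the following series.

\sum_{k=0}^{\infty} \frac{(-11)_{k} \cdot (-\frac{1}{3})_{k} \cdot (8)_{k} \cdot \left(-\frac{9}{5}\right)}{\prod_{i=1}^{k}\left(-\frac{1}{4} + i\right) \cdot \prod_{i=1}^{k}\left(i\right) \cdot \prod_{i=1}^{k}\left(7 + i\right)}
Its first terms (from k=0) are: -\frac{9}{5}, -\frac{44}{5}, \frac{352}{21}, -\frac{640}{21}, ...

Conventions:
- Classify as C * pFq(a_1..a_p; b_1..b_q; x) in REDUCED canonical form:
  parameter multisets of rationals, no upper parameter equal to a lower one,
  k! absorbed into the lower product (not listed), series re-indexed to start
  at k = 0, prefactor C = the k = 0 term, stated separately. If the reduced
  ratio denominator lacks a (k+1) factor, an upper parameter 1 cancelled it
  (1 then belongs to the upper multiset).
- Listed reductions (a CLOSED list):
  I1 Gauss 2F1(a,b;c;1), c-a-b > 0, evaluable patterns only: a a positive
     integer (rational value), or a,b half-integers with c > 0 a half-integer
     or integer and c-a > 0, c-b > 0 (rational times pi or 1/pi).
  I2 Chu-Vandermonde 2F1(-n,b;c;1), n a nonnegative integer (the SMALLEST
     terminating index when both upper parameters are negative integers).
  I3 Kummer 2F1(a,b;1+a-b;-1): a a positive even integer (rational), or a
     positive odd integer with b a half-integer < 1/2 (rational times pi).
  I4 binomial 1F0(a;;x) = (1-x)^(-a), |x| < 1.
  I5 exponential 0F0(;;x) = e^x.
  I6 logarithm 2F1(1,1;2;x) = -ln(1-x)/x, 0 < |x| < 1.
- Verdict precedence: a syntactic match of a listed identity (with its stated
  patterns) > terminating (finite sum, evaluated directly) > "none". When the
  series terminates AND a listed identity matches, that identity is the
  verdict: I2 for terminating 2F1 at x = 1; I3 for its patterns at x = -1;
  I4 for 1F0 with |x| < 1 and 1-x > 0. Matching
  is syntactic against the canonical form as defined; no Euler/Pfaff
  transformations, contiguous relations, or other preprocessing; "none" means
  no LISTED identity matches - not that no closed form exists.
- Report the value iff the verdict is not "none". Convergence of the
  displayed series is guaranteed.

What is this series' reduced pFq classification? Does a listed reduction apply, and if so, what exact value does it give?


Key step: with t_0 = -\frac{9}{5}, the parameter 8 appears in both the upper and lower lists and cancels.
Adjacent-term ratio: r(k) = 1 * (k-11) (k-\frac{1}{3}) / [(k+\frac{3}{4}) (k+1)] ; factor over Q: parameters, x = 1, and C = -\frac{9}{5}.

At argument 1: a 2F1 with upper {-11, -\frac{1}{3}}, lower {\frac{3}{4}}, scaled by C = -\frac{9}{5}. Verdict (x = 1): Chu-Vandermonde (I2) applies (terminating 2F1 at x = 1 with n = 11, b = -1/3, c = \frac{3}{4}). Sum: -\frac{2280301631377}{439923139713}.


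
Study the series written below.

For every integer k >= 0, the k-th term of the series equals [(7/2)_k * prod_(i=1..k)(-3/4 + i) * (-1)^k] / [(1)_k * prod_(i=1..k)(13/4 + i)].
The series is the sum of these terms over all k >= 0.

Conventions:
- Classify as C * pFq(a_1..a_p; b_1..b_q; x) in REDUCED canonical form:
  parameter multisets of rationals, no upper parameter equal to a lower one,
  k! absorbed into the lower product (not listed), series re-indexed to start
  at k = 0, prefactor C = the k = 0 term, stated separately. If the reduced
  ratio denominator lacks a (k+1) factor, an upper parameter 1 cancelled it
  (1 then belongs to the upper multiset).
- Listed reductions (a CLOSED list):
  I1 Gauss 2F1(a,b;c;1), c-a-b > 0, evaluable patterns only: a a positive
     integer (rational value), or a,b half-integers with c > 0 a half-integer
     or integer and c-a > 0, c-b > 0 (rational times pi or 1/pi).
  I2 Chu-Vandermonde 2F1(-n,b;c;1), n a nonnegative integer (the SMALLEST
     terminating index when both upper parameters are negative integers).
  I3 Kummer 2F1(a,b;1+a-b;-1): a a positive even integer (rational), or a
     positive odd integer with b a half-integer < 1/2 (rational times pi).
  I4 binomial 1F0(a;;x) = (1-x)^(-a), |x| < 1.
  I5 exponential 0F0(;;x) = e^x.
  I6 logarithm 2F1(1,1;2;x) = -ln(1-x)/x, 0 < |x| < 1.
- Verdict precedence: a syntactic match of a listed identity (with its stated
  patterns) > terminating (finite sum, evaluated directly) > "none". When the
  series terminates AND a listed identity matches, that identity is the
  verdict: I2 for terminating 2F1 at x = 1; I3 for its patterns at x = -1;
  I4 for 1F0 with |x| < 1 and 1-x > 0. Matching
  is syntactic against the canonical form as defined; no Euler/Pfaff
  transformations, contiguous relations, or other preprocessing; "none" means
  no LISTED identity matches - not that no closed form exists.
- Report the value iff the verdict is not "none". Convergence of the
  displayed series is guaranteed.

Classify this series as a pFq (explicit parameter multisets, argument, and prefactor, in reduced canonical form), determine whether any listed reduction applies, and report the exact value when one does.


Prefactor 1, argument -1: 2F1 with upper {1/4, 7/2} over lower {17/4}. Verdict: no listed reduction: x = -1 and upper {1/4, 7/2} fail every I1-I6 pattern.

The tell: t_0 = 1 here, and the running product (prefactor 1) telescopes to a rising factorial.
Consecutive-term ratio: r(k) = (-1) * (k+1/4) (k+7/2) / [(k+17/4) (k+1)] - rational; roots negated = parameters, x = (-1), C = 1.


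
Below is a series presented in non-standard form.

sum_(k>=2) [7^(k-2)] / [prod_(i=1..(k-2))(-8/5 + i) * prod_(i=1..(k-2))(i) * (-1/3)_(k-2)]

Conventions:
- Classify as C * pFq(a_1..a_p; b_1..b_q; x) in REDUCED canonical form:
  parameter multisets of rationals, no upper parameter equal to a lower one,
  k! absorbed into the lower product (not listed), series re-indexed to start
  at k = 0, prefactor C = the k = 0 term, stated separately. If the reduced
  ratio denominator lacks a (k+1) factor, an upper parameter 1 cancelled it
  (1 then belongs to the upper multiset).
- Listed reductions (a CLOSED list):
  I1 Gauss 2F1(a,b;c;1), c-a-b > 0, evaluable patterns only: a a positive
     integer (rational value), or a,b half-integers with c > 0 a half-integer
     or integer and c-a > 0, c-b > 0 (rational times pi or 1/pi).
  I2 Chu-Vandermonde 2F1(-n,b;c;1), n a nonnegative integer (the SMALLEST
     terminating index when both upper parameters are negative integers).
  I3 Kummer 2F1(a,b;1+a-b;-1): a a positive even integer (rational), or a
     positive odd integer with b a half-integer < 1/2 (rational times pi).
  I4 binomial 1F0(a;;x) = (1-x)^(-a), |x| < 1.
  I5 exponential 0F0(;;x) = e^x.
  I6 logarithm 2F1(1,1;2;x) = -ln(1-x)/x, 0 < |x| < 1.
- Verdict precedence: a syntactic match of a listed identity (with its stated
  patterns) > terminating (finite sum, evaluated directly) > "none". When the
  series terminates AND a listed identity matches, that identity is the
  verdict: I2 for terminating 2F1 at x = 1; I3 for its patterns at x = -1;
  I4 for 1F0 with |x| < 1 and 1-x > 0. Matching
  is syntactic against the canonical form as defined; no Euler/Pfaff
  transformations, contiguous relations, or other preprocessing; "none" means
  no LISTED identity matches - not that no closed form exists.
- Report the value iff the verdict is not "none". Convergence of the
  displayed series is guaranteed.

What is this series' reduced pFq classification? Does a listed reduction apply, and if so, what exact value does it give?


Canonical form: C = 1 times 0F2 with upper {-}, lower {-3/5, -1/3}, x = 7. Verdict: none - at argument 7 the multisets {-} ; {-3/5, -1/3} match no listed identity.

First insight: with t_0 = 1, the product of the first k integers (C = 1) is k!.
Consecutive-term ratio: r(k) = 7 * 1 / [(k-3/5) (k-1/3) (k+1)] - rational in k, leading ratio 7; with t_0 = 1, classification follows.


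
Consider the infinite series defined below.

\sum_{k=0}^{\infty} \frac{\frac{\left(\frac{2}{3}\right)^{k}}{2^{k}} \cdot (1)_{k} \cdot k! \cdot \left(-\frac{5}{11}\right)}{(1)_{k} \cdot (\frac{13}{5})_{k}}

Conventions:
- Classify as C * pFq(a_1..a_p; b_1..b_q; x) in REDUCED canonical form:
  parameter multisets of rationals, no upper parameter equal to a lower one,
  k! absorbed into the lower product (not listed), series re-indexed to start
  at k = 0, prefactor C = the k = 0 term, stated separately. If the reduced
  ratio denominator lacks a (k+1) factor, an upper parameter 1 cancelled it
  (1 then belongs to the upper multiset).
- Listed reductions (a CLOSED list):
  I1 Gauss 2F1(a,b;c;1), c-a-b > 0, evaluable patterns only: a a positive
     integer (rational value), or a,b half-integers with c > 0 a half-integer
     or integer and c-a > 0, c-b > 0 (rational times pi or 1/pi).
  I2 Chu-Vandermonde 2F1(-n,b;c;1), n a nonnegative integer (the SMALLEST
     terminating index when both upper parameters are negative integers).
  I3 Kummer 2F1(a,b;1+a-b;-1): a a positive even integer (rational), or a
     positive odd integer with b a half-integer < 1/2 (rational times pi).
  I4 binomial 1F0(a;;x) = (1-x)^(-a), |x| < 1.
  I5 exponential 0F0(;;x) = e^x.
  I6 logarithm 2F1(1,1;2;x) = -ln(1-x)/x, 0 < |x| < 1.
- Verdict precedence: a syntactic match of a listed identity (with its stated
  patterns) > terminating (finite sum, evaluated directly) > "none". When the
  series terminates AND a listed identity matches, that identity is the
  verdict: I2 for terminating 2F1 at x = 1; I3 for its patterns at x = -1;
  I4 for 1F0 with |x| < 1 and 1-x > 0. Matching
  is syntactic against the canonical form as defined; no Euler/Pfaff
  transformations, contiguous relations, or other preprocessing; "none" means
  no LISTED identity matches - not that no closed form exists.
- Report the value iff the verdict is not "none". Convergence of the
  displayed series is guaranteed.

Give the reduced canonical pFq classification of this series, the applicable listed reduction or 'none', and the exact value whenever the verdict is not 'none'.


x = \frac{1}{3} here; the reduced form reads 2F1, upper {1, 1}, lower {\frac{13}{5}}, C = -\frac{5}{11}. Verdict: none. A 2F1 with upper {1, 1} fits none of I1-I6 at x = \frac{1}{3}; the sum runs forever.

Key observation: x = \frac{1}{3} and the factorial ratio (C = -5/11) (k+a-1)!/(a-1)! is a rising factorial (a)_k.
Ratio: r(k) = \frac{1}{3} * (k+1) (k+1) / [(k+\frac{13}{5}) (k+1)] - rational in k, leading ratio \frac{1}{3}; with t_0 = -\frac{5}{11}, classification follows.
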